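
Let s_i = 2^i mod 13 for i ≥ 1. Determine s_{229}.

2

We have s_1 = 2,  s_2 = 4,  s_3 = 8,  s_4 = 3,  s_5 = 6,  s_6 = 12,  s_7 = 11,  s_8 = 9,  s_9 = 5,  s_{10} = 10,  s_{11} = 7,  s_{12} = 1,  s_{13} = 2.
The sequence repeats with period 12.
So s_{229} = s_{1 + ((229-1) mod 12)} = s_1 = 2.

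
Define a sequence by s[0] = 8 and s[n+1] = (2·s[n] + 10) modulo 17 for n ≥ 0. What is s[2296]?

Computing terms: s[0] = 8; s[1] = 9; s[2] = 11; s[3] = 15; s[4] = 6; s[5] = 5; s[6] = 3; s[7] = 16; s[8] = 8.
Since s[8] = s[0] = 8, the sequence is periodic with period 8.
So s[2296] = s[0 + ((2296-0) mod 8)] = s[0] = 8.

8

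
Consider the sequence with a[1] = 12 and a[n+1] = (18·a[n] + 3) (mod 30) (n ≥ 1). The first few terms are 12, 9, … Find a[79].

We have a[1] = 12, a[2] = 9, a[3] = 15, a[4] = 3, a[5] = 27, a[6] = 9.
Since a[6] = a[2] = 9, the sequence is eventually periodic: after a pre-period of length 1 it cycles with period 4.
For n ≥ 2, a[n] depends only on (n - 2) mod 4. (79 - 2) mod 4 = 1, so a[79] = a[3] = 15.

15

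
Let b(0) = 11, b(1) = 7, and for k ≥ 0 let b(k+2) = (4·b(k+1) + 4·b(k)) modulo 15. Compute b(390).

b(0) = 11,  b(1) = 7,  b(2) = 12,  b(3) = 1,  b(4) = 7,  b(5) = 2,  b(6) = 6,  b(7) = 2,  b(8) = 2,  b(9) = 1,  b(10) = 12,  b(11) = 7,  b(12) = 1,  b(13) = 2,  b(14) = 12,  b(15) = 11,  b(16) = 2,  b(17) = 7,  b(18) = 6,  b(19) = 7,  b(20) = 7,  b(21) = 11,  b(22) = 12,  b(23) = 2,  b(24) = 11,  b(25) = 7.
The sequence repeats with period 24.
So b(390) = b(0 + ((390-0) mod 24)) = b(6) = 6.

6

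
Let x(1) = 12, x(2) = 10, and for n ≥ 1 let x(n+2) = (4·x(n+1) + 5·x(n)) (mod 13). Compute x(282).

10

We have x(1) = 12; x(2) = 10; x(3) = 9; x(4) = 8; x(5) = 12; x(6) = 10.
The sequence repeats with period 4.
(282 - 1) mod 4 = 1, so x(282) = x(2) = 10.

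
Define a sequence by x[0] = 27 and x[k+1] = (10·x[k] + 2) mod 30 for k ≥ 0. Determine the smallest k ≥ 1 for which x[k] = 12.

Listing terms: x[0] = 27; x[1] = 2; x[2] = 22; x[3] = 12; x[4] = 2.
Since x[4] = x[1] = 2, the sequence is eventually periodic: after a pre-period of length 1 it cycles with period 3.
The value 12 first appears (with k ≥ 1) at x[3].

3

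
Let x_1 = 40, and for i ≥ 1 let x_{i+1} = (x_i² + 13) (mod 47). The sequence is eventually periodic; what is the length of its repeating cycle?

5

Computing terms: x_1 = 40; x_2 = 15; x_3 = 3; x_4 = 22; x_5 = 27; x_6 = 37; x_7 = 19; x_8 = 45; x_9 = 17; x_{10} = 20; x_{11} = 37.
Since x_{11} = x_6 = 37, the sequence is eventually periodic: after a pre-period of length 5 it cycles with period 5.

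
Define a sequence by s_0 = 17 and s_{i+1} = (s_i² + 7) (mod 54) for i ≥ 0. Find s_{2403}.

44

We have s_0 = 17, s_1 = 26, s_2 = 35, s_3 = 44, s_4 = 53, s_5 = 8, s_6 = 17.
Since s_6 = s_0 = 17, the sequence is periodic with period 6.
So s_{2403} = s_{0 + ((2403-0) mod 6)} = s_3 = 44.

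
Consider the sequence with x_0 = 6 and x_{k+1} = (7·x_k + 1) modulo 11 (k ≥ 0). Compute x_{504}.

We have x_0 = 6, x_1 = 10, x_2 = 5, x_3 = 3, x_4 = 0, x_5 = 1, x_6 = 8, x_7 = 2, x_8 = 4, x_9 = 7, x_{10} = 6.
Since x_{10} = x_0 = 6, the sequence is periodic with period 10.
(504 - 0) mod 10 = 4, so x_{504} = x_4 = 0.

0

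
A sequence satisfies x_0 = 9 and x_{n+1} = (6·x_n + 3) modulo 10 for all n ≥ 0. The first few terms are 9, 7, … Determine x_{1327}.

5

Computing terms: x_0 = 9; x_1 = 7; x_2 = 5; x_3 = 3; x_4 = 1; x_5 = 9.
Since x_5 = x_0 = 9, the sequence is periodic with period 5.
(1327 - 0) mod 5 = 2, so x_{1327} = x_2 = 5.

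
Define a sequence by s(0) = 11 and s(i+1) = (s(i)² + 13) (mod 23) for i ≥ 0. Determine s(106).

Computing terms: s(0) = 11; s(1) = 19; s(2) = 6; s(3) = 3; s(4) = 22; s(5) = 14; s(6) = 2; s(7) = 17; s(8) = 3.
Since s(8) = s(3) = 3, the sequence is eventually periodic: after a pre-period of length 3 it cycles with period 5.
For i ≥ 3, s(i) depends only on (i - 3) mod 5. (106 - 3) mod 5 = 3, so s(106) = s(6) = 2.

2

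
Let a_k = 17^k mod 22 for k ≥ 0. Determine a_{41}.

Listing terms: a_0 = 1, a_1 = 17, a_2 = 3, a_3 = 7, a_4 = 9, a_5 = 21, a_6 = 5, a_7 = 19, a_8 = 15, a_9 = 13, a_{10} = 1.
The sequence repeats with period 10.
So a_{41} = a_{0 + ((41-0) mod 10)} = a_1 = 17.

17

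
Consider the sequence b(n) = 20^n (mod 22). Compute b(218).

Computing terms: b(1) = 20,  b(2) = 4,  b(3) = 14,  b(4) = 16,  b(5) = 12,  b(6) = 20.
Since b(6) = b(1) = 20, the sequence is periodic with period 5.
So b(218) = b(1 + ((218-1) mod 5)) = b(3) = 14.

14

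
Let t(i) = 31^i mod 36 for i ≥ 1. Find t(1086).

1

Computing terms: t(1) = 31; t(2) = 25; t(3) = 19; t(4) = 13; t(5) = 7; t(6) = 1; t(7) = 31.
The sequence repeats with period 6.
So t(1086) = t(1 + ((1086-1) mod 6)) = t(6) = 1.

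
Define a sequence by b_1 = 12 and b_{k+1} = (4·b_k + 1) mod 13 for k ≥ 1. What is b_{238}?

Listing terms: b_1 = 12; b_2 = 10; b_3 = 2; b_4 = 9; b_5 = 11; b_6 = 6; b_7 = 12.
Since b_7 = b_1 = 12, the sequence is periodic with period 6.
So b_{238} = b_{1 + ((238-1) mod 6)} = b_4 = 9.

9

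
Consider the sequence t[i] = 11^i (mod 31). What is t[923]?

Computing terms: t[1] = 11; t[2] = 28; t[3] = 29; t[4] = 9; t[5] = 6; t[6] = 4; t[7] = 13; t[8] = 19; t[9] = 23; t[10] = 5; t[11] = 24; t[12] = 16; t[13] = 21; t[14] = 14; t[15] = 30; t[16] = 20; t[17] = 3; t[18] = 2; t[19] = 22; t[20] = 25; t[21] = 27; t[22] = 18; t[23] = 12; t[24] = 8; t[25] = 26; t[26] = 7; t[27] = 15; t[28] = 10; t[29] = 17; t[30] = 1; t[31] = 11.
The sequence repeats with period 30.
(923 - 1) mod 30 = 22, so t[923] = t[23] = 12.

12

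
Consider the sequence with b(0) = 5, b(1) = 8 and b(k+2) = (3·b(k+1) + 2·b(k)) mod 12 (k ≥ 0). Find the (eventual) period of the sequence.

We have b(0) = 5; b(1) = 8; b(2) = 10; b(3) = 10; b(4) = 2; b(5) = 2; b(6) = 10; b(7) = 10.
Since (b(6), b(7)) = (b(2), b(3)) = (10, 10) (two consecutive terms determine the rest), the sequence is eventually periodic: after a pre-period of length 2 it cycles with period 4.

4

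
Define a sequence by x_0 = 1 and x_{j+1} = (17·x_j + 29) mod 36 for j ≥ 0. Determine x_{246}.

19

Computing terms: x_0 = 1, x_1 = 10, x_2 = 19, x_3 = 28, x_4 = 1.
Since x_4 = x_0 = 1, the sequence is periodic with period 4.
(246 - 0) mod 4 = 2, so x_{246} = x_2 = 19.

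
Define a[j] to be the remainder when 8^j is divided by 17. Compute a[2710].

a[1] = 8,  a[2] = 13,  a[3] = 2,  a[4] = 16,  a[5] = 9,  a[6] = 4,  a[7] = 15,  a[8] = 1,  a[9] = 8.
The sequence repeats with period 8.
(2710 - 1) mod 8 = 5, so a[2710] = a[6] = 4.

4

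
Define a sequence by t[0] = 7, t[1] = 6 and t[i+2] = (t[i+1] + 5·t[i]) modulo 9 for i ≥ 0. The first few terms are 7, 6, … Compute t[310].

Computing terms: t[0] = 7, t[1] = 6, t[2] = 5, t[3] = 8, t[4] = 6, t[5] = 1, t[6] = 4, t[7] = 0, t[8] = 2, t[9] = 2, t[10] = 3, t[11] = 4, t[12] = 1, t[13] = 3, t[14] = 8, t[15] = 5, t[16] = 0, t[17] = 7, t[18] = 7, t[19] = 6.
Since (t[18], t[19]) = (t[0], t[1]) = (7, 6) (two consecutive terms determine the rest), the sequence is periodic with period 18.
So t[310] = t[0 + ((310-0) mod 18)] = t[4] = 6.

6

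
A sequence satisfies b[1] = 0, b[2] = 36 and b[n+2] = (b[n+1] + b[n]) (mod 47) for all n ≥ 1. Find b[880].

Listing terms: b[1] = 0,  b[2] = 36,  b[3] = 36,  b[4] = 25,  b[5] = 14,  b[6] = 39,  b[7] = 6,  b[8] = 45,  b[9] = 4,  b[10] = 2,  b[11] = 6,  b[12] = 8,  b[13] = 14,  b[14] = 22,  b[15] = 36,  b[16] = 11,  b[17] = 0,  b[18] = 11,  b[19] = 11,  b[20] = 22,  b[21] = 33,  b[22] = 8,  b[23] = 41,  b[24] = 2,  b[25] = 43,  b[26] = 45,  b[27] = 41,  b[28] = 39,  b[29] = 33,  b[30] = 25,  b[31] = 11,  b[32] = 36,  b[33] = 0,  b[34] = 36.
Since (b[33], b[34]) = (b[1], b[2]) = (0, 36) (two consecutive terms determine the rest), the sequence is periodic with period 32.
(880 - 1) mod 32 = 15, so b[880] = b[16] = 11.

11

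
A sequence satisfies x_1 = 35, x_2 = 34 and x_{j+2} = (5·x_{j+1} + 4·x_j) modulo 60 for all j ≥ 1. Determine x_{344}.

Computing terms: x_1 = 35; x_2 = 34; x_3 = 10; x_4 = 6; x_5 = 10; x_6 = 14; x_7 = 50; x_8 = 6; x_9 = 50; x_{10} = 34; x_{11} = 10.
Since (x_{10}, x_{11}) = (x_2, x_3) = (34, 10) (two consecutive terms determine the rest), the sequence is eventually periodic: after a pre-period of length 1 it cycles with period 8.
For j ≥ 2, x_j depends only on (j - 2) mod 8. (344 - 2) mod 8 = 6, so x_{344} = x_8 = 6.

6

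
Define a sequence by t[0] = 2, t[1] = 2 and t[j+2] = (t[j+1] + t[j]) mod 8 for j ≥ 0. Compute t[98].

4

Computing terms: t[0] = 2, t[1] = 2, t[2] = 4, t[3] = 6, t[4] = 2, t[5] = 0, t[6] = 2, t[7] = 2.
The sequence repeats with period 6.
(98 - 0) mod 6 = 2, so t[98] = t[2] = 4.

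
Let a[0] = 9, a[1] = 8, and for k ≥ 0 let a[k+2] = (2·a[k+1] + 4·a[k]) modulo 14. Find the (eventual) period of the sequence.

Listing terms: a[0] = 9; a[1] = 8; a[2] = 10; a[3] = 10; a[4] = 4; a[5] = 6; a[6] = 0; a[7] = 10; a[8] = 6; a[9] = 10; a[10] = 2; a[11] = 2; a[12] = 12; a[13] = 4; a[14] = 0; a[15] = 2; a[16] = 4; a[17] = 2; a[18] = 6; a[19] = 6; a[20] = 8; a[21] = 12; a[22] = 0; a[23] = 6; a[24] = 12; a[25] = 6; a[26] = 4; a[27] = 4; a[28] = 10; a[29] = 8; a[30] = 0; a[31] = 4; a[32] = 8; a[33] = 4; a[34] = 12; a[35] = 12; a[36] = 2; a[37] = 10; a[38] = 0; a[39] = 12; a[40] = 10; a[41] = 12; a[42] = 8; a[43] = 8; a[44] = 6; a[45] = 2; a[46] = 0; a[47] = 8; a[48] = 2; a[49] = 8; a[50] = 10.
Since (a[49], a[50]) = (a[1], a[2]) = (8, 10) (two consecutive terms determine the rest), the sequence is eventually periodic: after a pre-period of length 1 it cycles with period 48.

48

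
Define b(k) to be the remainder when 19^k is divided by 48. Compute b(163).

43

b(0) = 1; b(1) = 19; b(2) = 25; b(3) = 43; b(4) = 1.
Since b(4) = b(0) = 1, the sequence is periodic with period 4.
So b(163) = b(0 + ((163-0) mod 4)) = b(3) = 43.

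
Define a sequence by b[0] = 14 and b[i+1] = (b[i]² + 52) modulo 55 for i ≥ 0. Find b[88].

6

Computing terms: b[0] = 14, b[1] = 28, b[2] = 11, b[3] = 8, b[4] = 6, b[5] = 33, b[6] = 41, b[7] = 28.
Since b[7] = b[1] = 28, the sequence is eventually periodic: after a pre-period of length 1 it cycles with period 6.
For i ≥ 1, b[i] depends only on (i - 1) mod 6. (88 - 1) mod 6 = 3, so b[88] = b[4] = 6.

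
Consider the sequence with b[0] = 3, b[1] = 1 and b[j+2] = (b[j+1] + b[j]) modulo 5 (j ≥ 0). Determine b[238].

0

Listing terms: b[0] = 3,  b[1] = 1,  b[2] = 4,  b[3] = 0,  b[4] = 4,  b[5] = 4,  b[6] = 3,  b[7] = 2,  b[8] = 0,  b[9] = 2,  b[10] = 2,  b[11] = 4,  b[12] = 1,  b[13] = 0,  b[14] = 1,  b[15] = 1,  b[16] = 2,  b[17] = 3,  b[18] = 0,  b[19] = 3,  b[20] = 3,  b[21] = 1.
The sequence repeats with period 20.
So b[238] = b[0 + ((238-0) mod 20)] = b[18] = 0.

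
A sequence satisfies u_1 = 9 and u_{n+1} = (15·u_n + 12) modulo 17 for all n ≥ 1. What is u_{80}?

10

u_1 = 9; u_2 = 11; u_3 = 7; u_4 = 15; u_5 = 16; u_6 = 14; u_7 = 1; u_8 = 10; u_9 = 9.
The sequence repeats with period 8.
(80 - 1) mod 8 = 7, so u_{80} = u_8 = 10.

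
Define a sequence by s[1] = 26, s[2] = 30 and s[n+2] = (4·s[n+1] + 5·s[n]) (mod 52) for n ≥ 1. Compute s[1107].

42

Listing terms: s[1] = 26; s[2] = 30; s[3] = 42; s[4] = 6; s[5] = 26; s[6] = 30.
Since (s[5], s[6]) = (s[1], s[2]) = (26, 30) (two consecutive terms determine the rest), the sequence is periodic with period 4.
(1107 - 1) mod 4 = 2, so s[1107] = s[3] = 42.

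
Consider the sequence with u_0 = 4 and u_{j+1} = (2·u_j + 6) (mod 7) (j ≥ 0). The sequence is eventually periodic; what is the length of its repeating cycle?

u_0 = 4,  u_1 = 0,  u_2 = 6,  u_3 = 4.
Since u_3 = u_0 = 4, the sequence is periodic with period 3.

3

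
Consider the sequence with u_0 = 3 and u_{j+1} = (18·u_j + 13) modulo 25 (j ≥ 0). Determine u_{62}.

19

Computing terms: u_0 = 3; u_1 = 17; u_2 = 19; u_3 = 5; u_4 = 3.
The sequence repeats with period 4.
(62 - 0) mod 4 = 2, so u_{62} = u_2 = 19.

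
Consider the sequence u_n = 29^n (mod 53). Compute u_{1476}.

Computing terms: u_1 = 29, u_2 = 46, u_3 = 9, u_4 = 49, u_5 = 43, u_6 = 28, u_7 = 17, u_8 = 16, u_9 = 40, u_{10} = 47, u_{11} = 38, u_{12} = 42, u_{13} = 52, u_{14} = 24, u_{15} = 7, u_{16} = 44, u_{17} = 4, u_{18} = 10, u_{19} = 25, u_{20} = 36, u_{21} = 37, u_{22} = 13, u_{23} = 6, u_{24} = 15, u_{25} = 11, u_{26} = 1, u_{27} = 29.
Since u_{27} = u_1 = 29, the sequence is periodic with period 26.
So u_{1476} = u_{1 + ((1476-1) mod 26)} = u_{20} = 36.

36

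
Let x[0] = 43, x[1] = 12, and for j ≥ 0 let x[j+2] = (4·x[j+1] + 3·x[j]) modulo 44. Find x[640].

Computing terms: x[0] = 43,  x[1] = 12,  x[2] = 1,  x[3] = 40,  x[4] = 31,  x[5] = 24,  x[6] = 13,  x[7] = 36,  x[8] = 7,  x[9] = 4,  x[10] = 37,  x[11] = 28,  x[12] = 3,  x[13] = 8,  x[14] = 41,  x[15] = 12,  x[16] = 39,  x[17] = 16,  x[18] = 5,  x[19] = 24,  x[20] = 23,  x[21] = 32,  x[22] = 21,  x[23] = 4,  x[24] = 35,  x[25] = 20,  x[26] = 9,  x[27] = 8,  x[28] = 15,  x[29] = 40,  x[30] = 29,  x[31] = 16,  x[32] = 19,  x[33] = 36,  x[34] = 25,  x[35] = 32,  x[36] = 27,  x[37] = 28,  x[38] = 17,  x[39] = 20,  x[40] = 43,  x[41] = 12.
Since (x[40], x[41]) = (x[0], x[1]) = (43, 12) (two consecutive terms determine the rest), the sequence is periodic with period 40.
(640 - 0) mod 40 = 0, so x[640] = x[0] = 43.

43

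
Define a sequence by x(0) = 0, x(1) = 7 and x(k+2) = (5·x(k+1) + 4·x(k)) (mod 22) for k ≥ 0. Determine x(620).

Computing terms: x(0) = 0, x(1) = 7, x(2) = 13, x(3) = 5, x(4) = 11, x(5) = 9, x(6) = 1, x(7) = 19, x(8) = 11, x(9) = 21, x(10) = 17, x(11) = 15, x(12) = 11, x(13) = 5, x(14) = 3, x(15) = 13, x(16) = 11, x(17) = 19, x(18) = 7, x(19) = 1, x(20) = 11, x(21) = 15, x(22) = 9, x(23) = 17, x(24) = 11, x(25) = 13, x(26) = 21, x(27) = 3, x(28) = 11, x(29) = 1, x(30) = 5, x(31) = 7, x(32) = 11, x(33) = 17, x(34) = 19, x(35) = 9, x(36) = 11, x(37) = 3, x(38) = 15, x(39) = 21, x(40) = 11, x(41) = 7, x(42) = 13.
Since (x(41), x(42)) = (x(1), x(2)) = (7, 13) (two consecutive terms determine the rest), the sequence is eventually periodic: after a pre-period of length 1 it cycles with period 40.
For k ≥ 1, x(k) depends only on (k - 1) mod 40. (620 - 1) mod 40 = 19, so x(620) = x(20) = 11.

11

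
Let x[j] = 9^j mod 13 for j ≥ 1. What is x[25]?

Listing terms: x[1] = 9,  x[2] = 3,  x[3] = 1,  x[4] = 9.
Since x[4] = x[1] = 9, the sequence is periodic with period 3.
(25 - 1) mod 3 = 0, so x[25] = x[1] = 9.

9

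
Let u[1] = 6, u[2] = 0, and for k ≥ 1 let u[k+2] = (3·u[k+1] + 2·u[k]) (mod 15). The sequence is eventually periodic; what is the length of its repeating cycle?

u[1] = 6, u[2] = 0, u[3] = 12, u[4] = 6, u[5] = 12, u[6] = 3, u[7] = 3, u[8] = 0, u[9] = 6, u[10] = 3, u[11] = 6, u[12] = 9, u[13] = 9, u[14] = 0, u[15] = 3, u[16] = 9, u[17] = 3, u[18] = 12, u[19] = 12, u[20] = 0, u[21] = 9, u[22] = 12, u[23] = 9, u[24] = 6, u[25] = 6, u[26] = 0.
The sequence repeats with period 24.

24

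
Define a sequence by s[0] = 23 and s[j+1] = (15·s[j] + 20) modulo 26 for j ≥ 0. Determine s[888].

23

Computing terms: s[0] = 23,  s[1] = 1,  s[2] = 9,  s[3] = 25,  s[4] = 5,  s[5] = 17,  s[6] = 15,  s[7] = 11,  s[8] = 3,  s[9] = 13,  s[10] = 7,  s[11] = 21,  s[12] = 23.
Since s[12] = s[0] = 23, the sequence is periodic with period 12.
So s[888] = s[0 + ((888-0) mod 12)] = s[0] = 23.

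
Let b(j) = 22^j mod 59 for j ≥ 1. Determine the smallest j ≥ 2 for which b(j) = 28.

3

We have b(1) = 22,  b(2) = 12,  b(3) = 28,  b(4) = 26,  b(5) = 41,  b(6) = 17,  b(7) = 20,  b(8) = 27,  b(9) = 4,  b(10) = 29,  b(11) = 48,  b(12) = 53,  b(13) = 45,  b(14) = 46,  b(15) = 9,  b(16) = 21,  b(17) = 49,  b(18) = 16,  b(19) = 57,  b(20) = 15,  b(21) = 35,  b(22) = 3,  b(23) = 7,  b(24) = 36,  b(25) = 25,  b(26) = 19,  b(27) = 5,  b(28) = 51,  b(29) = 1,  b(30) = 22.
The sequence repeats with period 29.
The value 28 first appears (with j ≥ 2) at b(3).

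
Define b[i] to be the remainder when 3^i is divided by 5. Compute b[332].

We have b[0] = 1,  b[1] = 3,  b[2] = 4,  b[3] = 2,  b[4] = 1.
Since b[4] = b[0] = 1, the sequence is periodic with period 4.
(332 - 0) mod 4 = 0, so b[332] = b[0] = 1.

1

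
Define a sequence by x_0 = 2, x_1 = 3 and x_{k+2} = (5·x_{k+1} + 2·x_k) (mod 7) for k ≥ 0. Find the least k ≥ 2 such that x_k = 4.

4

We have x_0 = 2; x_1 = 3; x_2 = 5; x_3 = 3; x_4 = 4; x_5 = 5; x_6 = 5; x_7 = 0; x_8 = 3; x_9 = 1; x_{10} = 4; x_{11} = 1; x_{12} = 6; x_{13} = 4; x_{14} = 4; x_{15} = 0; x_{16} = 1; x_{17} = 5; x_{18} = 6; x_{19} = 5; x_{20} = 2; x_{21} = 6; x_{22} = 6; x_{23} = 0; x_{24} = 5; x_{25} = 4; x_{26} = 2; x_{27} = 4; x_{28} = 3; x_{29} = 2; x_{30} = 2; x_{31} = 0; x_{32} = 4; x_{33} = 6; x_{34} = 3; x_{35} = 6; x_{36} = 1; x_{37} = 3; x_{38} = 3; x_{39} = 0; x_{40} = 6; x_{41} = 2; x_{42} = 1; x_{43} = 2; x_{44} = 5; x_{45} = 1; x_{46} = 1; x_{47} = 0; x_{48} = 2; x_{49} = 3.
The sequence repeats with period 48.
The value 4 first appears (with k ≥ 2) at x_4.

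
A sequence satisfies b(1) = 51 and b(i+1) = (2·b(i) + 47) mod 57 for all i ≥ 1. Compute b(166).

53

Computing terms: b(1) = 51; b(2) = 35; b(3) = 3; b(4) = 53; b(5) = 39; b(6) = 11; b(7) = 12; b(8) = 14; b(9) = 18; b(10) = 26; b(11) = 42; b(12) = 17; b(13) = 24; b(14) = 38; b(15) = 9; b(16) = 8; b(17) = 6; b(18) = 2; b(19) = 51.
The sequence repeats with period 18.
(166 - 1) mod 18 = 3, so b(166) = b(4) = 53.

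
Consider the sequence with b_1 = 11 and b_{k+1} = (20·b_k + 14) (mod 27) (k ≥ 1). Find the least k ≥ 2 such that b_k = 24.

16

Listing terms: b_1 = 11; b_2 = 18; b_3 = 23; b_4 = 15; b_5 = 17; b_6 = 3; b_7 = 20; b_8 = 9; b_9 = 5; b_{10} = 6; b_{11} = 26; b_{12} = 21; b_{13} = 2; b_{14} = 0; b_{15} = 14; b_{16} = 24; b_{17} = 8; b_{18} = 12; b_{19} = 11.
The sequence repeats with period 18.
The value 24 first appears (with k ≥ 2) at b_{16}.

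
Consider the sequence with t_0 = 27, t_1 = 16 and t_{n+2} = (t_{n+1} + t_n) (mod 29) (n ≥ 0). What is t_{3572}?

t_0 = 27,  t_1 = 16,  t_2 = 14,  t_3 = 1,  t_4 = 15,  t_5 = 16,  t_6 = 2,  t_7 = 18,  t_8 = 20,  t_9 = 9,  t_{10} = 0,  t_{11} = 9,  t_{12} = 9,  t_{13} = 18,  t_{14} = 27,  t_{15} = 16.
The sequence repeats with period 14.
So t_{3572} = t_{0 + ((3572-0) mod 14)} = t_2 = 14.

14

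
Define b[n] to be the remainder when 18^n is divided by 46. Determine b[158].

b[0] = 1; b[1] = 18; b[2] = 2; b[3] = 36; b[4] = 4; b[5] = 26; b[6] = 8; b[7] = 6; b[8] = 16; b[9] = 12; b[10] = 32; b[11] = 24; b[12] = 18.
Since b[12] = b[1] = 18, the sequence is eventually periodic: after a pre-period of length 1 it cycles with period 11.
For n ≥ 1, b[n] depends only on (n - 1) mod 11. (158 - 1) mod 11 = 3, so b[158] = b[4] = 4.

4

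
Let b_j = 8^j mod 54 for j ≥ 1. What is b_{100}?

We have b_1 = 8,  b_2 = 10,  b_3 = 26,  b_4 = 46,  b_5 = 44,  b_6 = 28,  b_7 = 8.
The sequence repeats with period 6.
(100 - 1) mod 6 = 3, so b_{100} = b_4 = 46.

46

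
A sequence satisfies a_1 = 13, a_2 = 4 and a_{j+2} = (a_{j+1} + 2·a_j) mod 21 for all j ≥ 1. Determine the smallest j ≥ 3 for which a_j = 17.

4

Computing terms: a_1 = 13; a_2 = 4; a_3 = 9; a_4 = 17; a_5 = 14; a_6 = 6; a_7 = 13; a_8 = 4.
Since (a_7, a_8) = (a_1, a_2) = (13, 4) (two consecutive terms determine the rest), the sequence is periodic with period 6.
The value 17 first appears (with j ≥ 3) at a_4.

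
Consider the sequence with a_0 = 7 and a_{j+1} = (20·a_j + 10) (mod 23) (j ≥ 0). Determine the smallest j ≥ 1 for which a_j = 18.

We have a_0 = 7,  a_1 = 12,  a_2 = 20,  a_3 = 19,  a_4 = 22,  a_5 = 13,  a_6 = 17,  a_7 = 5,  a_8 = 18,  a_9 = 2,  a_{10} = 4,  a_{11} = 21,  a_{12} = 16,  a_{13} = 8,  a_{14} = 9,  a_{15} = 6,  a_{16} = 15,  a_{17} = 11,  a_{18} = 0,  a_{19} = 10,  a_{20} = 3,  a_{21} = 1,  a_{22} = 7.
The sequence repeats with period 22.
The value 18 first appears (with j ≥ 1) at a_8.

8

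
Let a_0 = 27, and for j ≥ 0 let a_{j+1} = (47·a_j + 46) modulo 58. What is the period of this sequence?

a_0 = 27; a_1 = 39; a_2 = 23; a_3 = 25; a_4 = 3; a_5 = 13; a_6 = 19; a_7 = 11; a_8 = 41; a_9 = 1; a_{10} = 35; a_{11} = 9; a_{12} = 5; a_{13} = 49; a_{14} = 29; a_{15} = 17; a_{16} = 33; a_{17} = 31; a_{18} = 53; a_{19} = 43; a_{20} = 37; a_{21} = 45; a_{22} = 15; a_{23} = 55; a_{24} = 21; a_{25} = 47; a_{26} = 51; a_{27} = 7; a_{28} = 27.
The sequence repeats with period 28.

28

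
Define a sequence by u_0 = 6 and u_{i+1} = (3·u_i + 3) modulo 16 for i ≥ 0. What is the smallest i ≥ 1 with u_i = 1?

We have u_0 = 6; u_1 = 5; u_2 = 2; u_3 = 9; u_4 = 14; u_5 = 13; u_6 = 10; u_7 = 1; u_8 = 6.
The sequence repeats with period 8.
The value 1 first appears (with i ≥ 1) at u_7.

7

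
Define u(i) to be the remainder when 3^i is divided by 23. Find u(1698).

We have u(1) = 3, u(2) = 9, u(3) = 4, u(4) = 12, u(5) = 13, u(6) = 16, u(7) = 2, u(8) = 6, u(9) = 18, u(10) = 8, u(11) = 1, u(12) = 3.
Since u(12) = u(1) = 3, the sequence is periodic with period 11.
(1698 - 1) mod 11 = 3, so u(1698) = u(4) = 12.

12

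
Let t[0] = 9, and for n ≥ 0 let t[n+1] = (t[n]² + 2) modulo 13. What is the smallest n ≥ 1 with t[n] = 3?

3

We have t[0] = 9,  t[1] = 5,  t[2] = 1,  t[3] = 3,  t[4] = 11,  t[5] = 6,  t[6] = 12,  t[7] = 3.
Since t[7] = t[3] = 3, the sequence is eventually periodic: after a pre-period of length 3 it cycles with period 4.
The value 3 first appears (with n ≥ 1) at t[3].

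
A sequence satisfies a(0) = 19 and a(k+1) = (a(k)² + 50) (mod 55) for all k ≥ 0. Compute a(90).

21

We have a(0) = 19,  a(1) = 26,  a(2) = 11,  a(3) = 6,  a(4) = 31,  a(5) = 21,  a(6) = 51,  a(7) = 11.
Since a(7) = a(2) = 11, the sequence is eventually periodic: after a pre-period of length 2 it cycles with period 5.
For k ≥ 2, a(k) depends only on (k - 2) mod 5. (90 - 2) mod 5 = 3, so a(90) = a(5) = 21.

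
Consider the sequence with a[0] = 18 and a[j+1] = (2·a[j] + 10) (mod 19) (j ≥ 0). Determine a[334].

a[0] = 18; a[1] = 8; a[2] = 7; a[3] = 5; a[4] = 1; a[5] = 12; a[6] = 15; a[7] = 2; a[8] = 14; a[9] = 0; a[10] = 10; a[11] = 11; a[12] = 13; a[13] = 17; a[14] = 6; a[15] = 3; a[16] = 16; a[17] = 4; a[18] = 18.
Since a[18] = a[0] = 18, the sequence is periodic with period 18.
(334 - 0) mod 18 = 10, so a[334] = a[10] = 10.

10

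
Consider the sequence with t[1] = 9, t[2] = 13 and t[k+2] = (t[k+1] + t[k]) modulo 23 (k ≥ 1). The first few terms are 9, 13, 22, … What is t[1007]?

5

We have t[1] = 9,  t[2] = 13,  t[3] = 22,  t[4] = 12,  t[5] = 11,  t[6] = 0,  t[7] = 11,  t[8] = 11,  t[9] = 22,  t[10] = 10,  t[11] = 9,  t[12] = 19,  t[13] = 5,  t[14] = 1,  t[15] = 6,  t[16] = 7,  t[17] = 13,  t[18] = 20,  t[19] = 10,  t[20] = 7,  t[21] = 17,  t[22] = 1,  t[23] = 18,  t[24] = 19,  t[25] = 14,  t[26] = 10,  t[27] = 1,  t[28] = 11,  t[29] = 12,  t[30] = 0,  t[31] = 12,  t[32] = 12,  t[33] = 1,  t[34] = 13,  t[35] = 14,  t[36] = 4,  t[37] = 18,  t[38] = 22,  t[39] = 17,  t[40] = 16,  t[41] = 10,  t[42] = 3,  t[43] = 13,  t[44] = 16,  t[45] = 6,  t[46] = 22,  t[47] = 5,  t[48] = 4,  t[49] = 9,  t[50] = 13.
Since (t[49], t[50]) = (t[1], t[2]) = (9, 13) (two consecutive terms determine the rest), the sequence is periodic with period 48.
So t[1007] = t[1 + ((1007-1) mod 48)] = t[47] = 5.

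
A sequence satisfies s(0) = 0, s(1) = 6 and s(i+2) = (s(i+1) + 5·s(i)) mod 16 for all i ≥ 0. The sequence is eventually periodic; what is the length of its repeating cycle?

Listing terms: s(0) = 0; s(1) = 6; s(2) = 6; s(3) = 4; s(4) = 2; s(5) = 6; s(6) = 0; s(7) = 14; s(8) = 14; s(9) = 4; s(10) = 10; s(11) = 14; s(12) = 0; s(13) = 6.
Since (s(12), s(13)) = (s(0), s(1)) = (0, 6) (two consecutive terms determine the rest), the sequence is periodic with period 12.

12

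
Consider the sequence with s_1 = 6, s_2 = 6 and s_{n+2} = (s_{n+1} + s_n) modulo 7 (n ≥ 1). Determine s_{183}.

Listing terms: s_1 = 6, s_2 = 6, s_3 = 5, s_4 = 4, s_5 = 2, s_6 = 6, s_7 = 1, s_8 = 0, s_9 = 1, s_{10} = 1, s_{11} = 2, s_{12} = 3, s_{13} = 5, s_{14} = 1, s_{15} = 6, s_{16} = 0, s_{17} = 6, s_{18} = 6.
The sequence repeats with period 16.
(183 - 1) mod 16 = 6, so s_{183} = s_7 = 1.

1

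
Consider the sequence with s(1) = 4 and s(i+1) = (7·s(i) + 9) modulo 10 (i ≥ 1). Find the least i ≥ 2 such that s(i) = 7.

2

s(1) = 4; s(2) = 7; s(3) = 8; s(4) = 5; s(5) = 4.
The sequence repeats with period 4.
The value 7 first appears (with i ≥ 2) at s(2).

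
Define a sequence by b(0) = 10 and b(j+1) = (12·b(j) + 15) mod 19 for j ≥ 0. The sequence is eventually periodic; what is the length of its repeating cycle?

6

We have b(0) = 10; b(1) = 2; b(2) = 1; b(3) = 8; b(4) = 16; b(5) = 17; b(6) = 10.
The sequence repeats with period 6.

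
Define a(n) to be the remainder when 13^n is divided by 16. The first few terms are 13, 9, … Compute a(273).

Listing terms: a(1) = 13,  a(2) = 9,  a(3) = 5,  a(4) = 1,  a(5) = 13.
The sequence repeats with period 4.
So a(273) = a(1 + ((273-1) mod 4)) = a(1) = 13.

13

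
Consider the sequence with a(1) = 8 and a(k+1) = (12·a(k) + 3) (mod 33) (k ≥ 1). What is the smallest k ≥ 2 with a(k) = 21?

9

a(1) = 8; a(2) = 0; a(3) = 3; a(4) = 6; a(5) = 9; a(6) = 12; a(7) = 15; a(8) = 18; a(9) = 21; a(10) = 24; a(11) = 27; a(12) = 30; a(13) = 0.
Since a(13) = a(2) = 0, the sequence is eventually periodic: after a pre-period of length 1 it cycles with period 11.
The value 21 first appears (with k ≥ 2) at a(9).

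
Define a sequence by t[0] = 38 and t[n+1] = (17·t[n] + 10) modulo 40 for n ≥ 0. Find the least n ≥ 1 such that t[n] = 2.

2

We have t[0] = 38,  t[1] = 16,  t[2] = 2,  t[3] = 4,  t[4] = 38.
The sequence repeats with period 4.
The value 2 first appears (with n ≥ 1) at t[2].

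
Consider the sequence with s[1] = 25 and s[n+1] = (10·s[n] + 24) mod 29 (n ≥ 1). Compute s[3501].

Listing terms: s[1] = 25, s[2] = 13, s[3] = 9, s[4] = 27, s[5] = 4, s[6] = 6, s[7] = 26, s[8] = 23, s[9] = 22, s[10] = 12, s[11] = 28, s[12] = 14, s[13] = 19, s[14] = 11, s[15] = 18, s[16] = 1, s[17] = 5, s[18] = 16, s[19] = 10, s[20] = 8, s[21] = 17, s[22] = 20, s[23] = 21, s[24] = 2, s[25] = 15, s[26] = 0, s[27] = 24, s[28] = 3, s[29] = 25.
Since s[29] = s[1] = 25, the sequence is periodic with period 28.
So s[3501] = s[1 + ((3501-1) mod 28)] = s[1] = 25.

25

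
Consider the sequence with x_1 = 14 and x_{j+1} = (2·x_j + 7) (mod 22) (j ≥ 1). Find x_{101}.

x_1 = 14; x_2 = 13; x_3 = 11; x_4 = 7; x_5 = 21; x_6 = 5; x_7 = 17; x_8 = 19; x_9 = 1; x_{10} = 9; x_{11} = 3; x_{12} = 13.
Since x_{12} = x_2 = 13, the sequence is eventually periodic: after a pre-period of length 1 it cycles with period 10.
For j ≥ 2, x_j depends only on (j - 2) mod 10. (101 - 2) mod 10 = 9, so x_{101} = x_{11} = 3.

3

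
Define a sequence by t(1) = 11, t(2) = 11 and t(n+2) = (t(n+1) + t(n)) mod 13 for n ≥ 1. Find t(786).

Computing terms: t(1) = 11,  t(2) = 11,  t(3) = 9,  t(4) = 7,  t(5) = 3,  t(6) = 10,  t(7) = 0,  t(8) = 10,  t(9) = 10,  t(10) = 7,  t(11) = 4,  t(12) = 11,  t(13) = 2,  t(14) = 0,  t(15) = 2,  t(16) = 2,  t(17) = 4,  t(18) = 6,  t(19) = 10,  t(20) = 3,  t(21) = 0,  t(22) = 3,  t(23) = 3,  t(24) = 6,  t(25) = 9,  t(26) = 2,  t(27) = 11,  t(28) = 0,  t(29) = 11,  t(30) = 11.
Since (t(29), t(30)) = (t(1), t(2)) = (11, 11) (two consecutive terms determine the rest), the sequence is periodic with period 28.
(786 - 1) mod 28 = 1, so t(786) = t(2) = 11.

11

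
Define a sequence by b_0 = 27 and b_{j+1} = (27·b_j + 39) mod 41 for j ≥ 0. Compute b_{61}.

Listing terms: b_0 = 27; b_1 = 30; b_2 = 29; b_3 = 2; b_4 = 11; b_5 = 8; b_6 = 9; b_7 = 36; b_8 = 27.
Since b_8 = b_0 = 27, the sequence is periodic with period 8.
So b_{61} = b_{0 + ((61-0) mod 8)} = b_5 = 8.

8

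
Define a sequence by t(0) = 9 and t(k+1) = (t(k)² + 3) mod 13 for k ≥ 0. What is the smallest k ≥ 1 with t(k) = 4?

Computing terms: t(0) = 9, t(1) = 6, t(2) = 0, t(3) = 3, t(4) = 12, t(5) = 4, t(6) = 6.
Since t(6) = t(1) = 6, the sequence is eventually periodic: after a pre-period of length 1 it cycles with period 5.
The value 4 first appears (with k ≥ 1) at t(5).

5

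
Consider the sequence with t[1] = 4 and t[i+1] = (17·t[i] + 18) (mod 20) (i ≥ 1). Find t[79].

0

We have t[1] = 4; t[2] = 6; t[3] = 0; t[4] = 18; t[5] = 4.
The sequence repeats with period 4.
So t[79] = t[1 + ((79-1) mod 4)] = t[3] = 0.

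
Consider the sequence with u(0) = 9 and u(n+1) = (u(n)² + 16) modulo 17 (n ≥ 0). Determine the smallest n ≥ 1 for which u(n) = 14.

3

Computing terms: u(0) = 9; u(1) = 12; u(2) = 7; u(3) = 14; u(4) = 8; u(5) = 12.
Since u(5) = u(1) = 12, the sequence is eventually periodic: after a pre-period of length 1 it cycles with period 4.
The value 14 first appears (with n ≥ 1) at u(3).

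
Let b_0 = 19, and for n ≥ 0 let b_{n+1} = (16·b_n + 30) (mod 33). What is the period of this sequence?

5

Computing terms: b_0 = 19, b_1 = 4, b_2 = 28, b_3 = 16, b_4 = 22, b_5 = 19.
Since b_5 = b_0 = 19, the sequence is periodic with period 5.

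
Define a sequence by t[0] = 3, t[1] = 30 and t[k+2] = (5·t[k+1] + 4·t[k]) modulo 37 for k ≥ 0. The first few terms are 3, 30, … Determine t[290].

We have t[0] = 3, t[1] = 30, t[2] = 14, t[3] = 5, t[4] = 7, t[5] = 18, t[6] = 7, t[7] = 33, t[8] = 8, t[9] = 24, t[10] = 4, t[11] = 5, t[12] = 4, t[13] = 3, t[14] = 31, t[15] = 19, t[16] = 34, t[17] = 24, t[18] = 34, t[19] = 7, t[20] = 23, t[21] = 32, t[22] = 30, t[23] = 19, t[24] = 30, t[25] = 4, t[26] = 29, t[27] = 13, t[28] = 33, t[29] = 32, t[30] = 33, t[31] = 34, t[32] = 6, t[33] = 18, t[34] = 3, t[35] = 13, t[36] = 3, t[37] = 30.
Since (t[36], t[37]) = (t[0], t[1]) = (3, 30) (two consecutive terms determine the rest), the sequence is periodic with period 36.
So t[290] = t[0 + ((290-0) mod 36)] = t[2] = 14.

14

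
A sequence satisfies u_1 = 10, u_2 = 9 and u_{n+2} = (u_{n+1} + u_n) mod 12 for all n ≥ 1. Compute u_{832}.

u_1 = 10,  u_2 = 9,  u_3 = 7,  u_4 = 4,  u_5 = 11,  u_6 = 3,  u_7 = 2,  u_8 = 5,  u_9 = 7,  u_{10} = 0,  u_{11} = 7,  u_{12} = 7,  u_{13} = 2,  u_{14} = 9,  u_{15} = 11,  u_{16} = 8,  u_{17} = 7,  u_{18} = 3,  u_{19} = 10,  u_{20} = 1,  u_{21} = 11,  u_{22} = 0,  u_{23} = 11,  u_{24} = 11,  u_{25} = 10,  u_{26} = 9.
The sequence repeats with period 24.
So u_{832} = u_{1 + ((832-1) mod 24)} = u_{16} = 8.

8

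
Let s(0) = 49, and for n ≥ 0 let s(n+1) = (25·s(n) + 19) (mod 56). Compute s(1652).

Listing terms: s(0) = 49; s(1) = 12; s(2) = 39; s(3) = 42; s(4) = 5; s(5) = 32; s(6) = 35; s(7) = 54; s(8) = 25; s(9) = 28; s(10) = 47; s(11) = 18; s(12) = 21; s(13) = 40; s(14) = 11; s(15) = 14; s(16) = 33; s(17) = 4; s(18) = 7; s(19) = 26; s(20) = 53; s(21) = 0; s(22) = 19; s(23) = 46; s(24) = 49.
The sequence repeats with period 24.
(1652 - 0) mod 24 = 20, so s(1652) = s(20) = 53.

53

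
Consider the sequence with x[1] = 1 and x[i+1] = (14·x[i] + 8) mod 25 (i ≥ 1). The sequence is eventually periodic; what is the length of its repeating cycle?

x[1] = 1; x[2] = 22; x[3] = 16; x[4] = 7; x[5] = 6; x[6] = 17; x[7] = 21; x[8] = 2; x[9] = 11; x[10] = 12; x[11] = 1.
The sequence repeats with period 10.

10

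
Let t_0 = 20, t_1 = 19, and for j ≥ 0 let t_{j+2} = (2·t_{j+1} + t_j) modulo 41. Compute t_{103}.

12

Listing terms: t_0 = 20, t_1 = 19, t_2 = 17, t_3 = 12, t_4 = 0, t_5 = 12, t_6 = 24, t_7 = 19, t_8 = 21, t_9 = 20, t_{10} = 20, t_{11} = 19.
The sequence repeats with period 10.
So t_{103} = t_{0 + ((103-0) mod 10)} = t_3 = 12.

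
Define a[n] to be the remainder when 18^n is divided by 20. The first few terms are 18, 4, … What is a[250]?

4

Listing terms: a[1] = 18,  a[2] = 4,  a[3] = 12,  a[4] = 16,  a[5] = 8,  a[6] = 4.
Since a[6] = a[2] = 4, the sequence is eventually periodic: after a pre-period of length 1 it cycles with period 4.
For n ≥ 2, a[n] depends only on (n - 2) mod 4. (250 - 2) mod 4 = 0, so a[250] = a[2] = 4.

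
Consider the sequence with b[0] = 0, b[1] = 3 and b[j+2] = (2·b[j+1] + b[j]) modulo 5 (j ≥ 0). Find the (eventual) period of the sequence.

Computing terms: b[0] = 0; b[1] = 3; b[2] = 1; b[3] = 0; b[4] = 1; b[5] = 2; b[6] = 0; b[7] = 2; b[8] = 4; b[9] = 0; b[10] = 4; b[11] = 3; b[12] = 0; b[13] = 3.
Since (b[12], b[13]) = (b[0], b[1]) = (0, 3) (two consecutive terms determine the rest), the sequence is periodic with period 12.

12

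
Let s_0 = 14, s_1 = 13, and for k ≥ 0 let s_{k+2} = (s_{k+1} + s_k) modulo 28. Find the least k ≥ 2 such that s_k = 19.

s_0 = 14, s_1 = 13, s_2 = 27, s_3 = 12, s_4 = 11, s_5 = 23, s_6 = 6, s_7 = 1, s_8 = 7, s_9 = 8, s_{10} = 15, s_{11} = 23, s_{12} = 10, s_{13} = 5, s_{14} = 15, s_{15} = 20, s_{16} = 7, s_{17} = 27, s_{18} = 6, s_{19} = 5, s_{20} = 11, s_{21} = 16, s_{22} = 27, s_{23} = 15, s_{24} = 14, s_{25} = 1, s_{26} = 15, s_{27} = 16, s_{28} = 3, s_{29} = 19, s_{30} = 22, s_{31} = 13, s_{32} = 7, s_{33} = 20, s_{34} = 27, s_{35} = 19, s_{36} = 18, s_{37} = 9, s_{38} = 27, s_{39} = 8, s_{40} = 7, s_{41} = 15, s_{42} = 22, s_{43} = 9, s_{44} = 3, s_{45} = 12, s_{46} = 15, s_{47} = 27, s_{48} = 14, s_{49} = 13.
The sequence repeats with period 48.
The value 19 first appears (with k ≥ 2) at s_{29}.

29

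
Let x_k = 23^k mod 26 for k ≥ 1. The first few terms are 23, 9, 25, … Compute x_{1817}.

Listing terms: x_1 = 23,  x_2 = 9,  x_3 = 25,  x_4 = 3,  x_5 = 17,  x_6 = 1,  x_7 = 23.
Since x_7 = x_1 = 23, the sequence is periodic with period 6.
(1817 - 1) mod 6 = 4, so x_{1817} = x_5 = 17.

17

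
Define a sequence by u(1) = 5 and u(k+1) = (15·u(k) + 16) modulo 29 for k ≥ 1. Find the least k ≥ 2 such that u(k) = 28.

Computing terms: u(1) = 5; u(2) = 4; u(3) = 18; u(4) = 25; u(5) = 14; u(6) = 23; u(7) = 13; u(8) = 8; u(9) = 20; u(10) = 26; u(11) = 0; u(12) = 16; u(13) = 24; u(14) = 28; u(15) = 1; u(16) = 2; u(17) = 17; u(18) = 10; u(19) = 21; u(20) = 12; u(21) = 22; u(22) = 27; u(23) = 15; u(24) = 9; u(25) = 6; u(26) = 19; u(27) = 11; u(28) = 7; u(29) = 5.
Since u(29) = u(1) = 5, the sequence is periodic with period 28.
The value 28 first appears (with k ≥ 2) at u(14).

14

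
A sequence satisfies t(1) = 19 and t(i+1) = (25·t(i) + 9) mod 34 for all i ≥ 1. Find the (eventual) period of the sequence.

We have t(1) = 19,  t(2) = 8,  t(3) = 5,  t(4) = 32,  t(5) = 27,  t(6) = 4,  t(7) = 7,  t(8) = 14,  t(9) = 19.
Since t(9) = t(1) = 19, the sequence is periodic with period 8.

8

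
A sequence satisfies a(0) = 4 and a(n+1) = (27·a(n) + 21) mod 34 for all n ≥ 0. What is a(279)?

1

Computing terms: a(0) = 4,  a(1) = 27,  a(2) = 2,  a(3) = 7,  a(4) = 6,  a(5) = 13,  a(6) = 32,  a(7) = 1,  a(8) = 14,  a(9) = 25,  a(10) = 16,  a(11) = 11,  a(12) = 12,  a(13) = 5,  a(14) = 20,  a(15) = 17,  a(16) = 4.
The sequence repeats with period 16.
(279 - 0) mod 16 = 7, so a(279) = a(7) = 1.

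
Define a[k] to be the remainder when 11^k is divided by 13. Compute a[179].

Computing terms: a[0] = 1; a[1] = 11; a[2] = 4; a[3] = 5; a[4] = 3; a[5] = 7; a[6] = 12; a[7] = 2; a[8] = 9; a[9] = 8; a[10] = 10; a[11] = 6; a[12] = 1.
The sequence repeats with period 12.
So a[179] = a[0 + ((179-0) mod 12)] = a[11] = 6.

6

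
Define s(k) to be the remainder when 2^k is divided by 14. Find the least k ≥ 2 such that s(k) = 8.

3

We have s(1) = 2; s(2) = 4; s(3) = 8; s(4) = 2.
The sequence repeats with period 3.
The value 8 first appears (with k ≥ 2) at s(3).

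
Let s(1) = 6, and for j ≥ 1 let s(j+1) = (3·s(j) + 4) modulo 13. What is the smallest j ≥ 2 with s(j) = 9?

2

We have s(1) = 6; s(2) = 9; s(3) = 5; s(4) = 6.
Since s(4) = s(1) = 6, the sequence is periodic with period 3.
The value 9 first appears (with j ≥ 2) at s(2).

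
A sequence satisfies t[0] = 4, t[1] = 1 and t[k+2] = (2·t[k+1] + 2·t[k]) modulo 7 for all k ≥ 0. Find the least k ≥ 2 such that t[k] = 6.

t[0] = 4; t[1] = 1; t[2] = 3; t[3] = 1; t[4] = 1; t[5] = 4; t[6] = 3; t[7] = 0; t[8] = 6; t[9] = 5; t[10] = 1; t[11] = 5; t[12] = 5; t[13] = 6; t[14] = 1; t[15] = 0; t[16] = 2; t[17] = 4; t[18] = 5; t[19] = 4; t[20] = 4; t[21] = 2; t[22] = 5; t[23] = 0; t[24] = 3; t[25] = 6; t[26] = 4; t[27] = 6; t[28] = 6; t[29] = 3; t[30] = 4; t[31] = 0; t[32] = 1; t[33] = 2; t[34] = 6; t[35] = 2; t[36] = 2; t[37] = 1; t[38] = 6; t[39] = 0; t[40] = 5; t[41] = 3; t[42] = 2; t[43] = 3; t[44] = 3; t[45] = 5; t[46] = 2; t[47] = 0; t[48] = 4; t[49] = 1.
Since (t[48], t[49]) = (t[0], t[1]) = (4, 1) (two consecutive terms determine the rest), the sequence is periodic with period 48.
The value 6 first appears (with k ≥ 2) at t[8].

8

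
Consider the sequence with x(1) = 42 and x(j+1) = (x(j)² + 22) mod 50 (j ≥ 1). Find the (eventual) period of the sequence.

8

Computing terms: x(1) = 42,  x(2) = 36,  x(3) = 18,  x(4) = 46,  x(5) = 38,  x(6) = 16,  x(7) = 28,  x(8) = 6,  x(9) = 8,  x(10) = 36.
Since x(10) = x(2) = 36, the sequence is eventually periodic: after a pre-period of length 1 it cycles with period 8.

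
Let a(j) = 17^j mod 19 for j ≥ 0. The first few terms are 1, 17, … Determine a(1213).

5

a(0) = 1; a(1) = 17; a(2) = 4; a(3) = 11; a(4) = 16; a(5) = 6; a(6) = 7; a(7) = 5; a(8) = 9; a(9) = 1.
The sequence repeats with period 9.
So a(1213) = a(0 + ((1213-0) mod 9)) = a(7) = 5.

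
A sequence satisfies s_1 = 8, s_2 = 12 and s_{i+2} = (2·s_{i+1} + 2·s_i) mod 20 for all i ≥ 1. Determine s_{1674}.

s_1 = 8, s_2 = 12, s_3 = 0, s_4 = 4, s_5 = 8, s_6 = 4, s_7 = 4, s_8 = 16, s_9 = 0, s_{10} = 12, s_{11} = 4, s_{12} = 12, s_{13} = 12, s_{14} = 8, s_{15} = 0, s_{16} = 16, s_{17} = 12, s_{18} = 16, s_{19} = 16, s_{20} = 4, s_{21} = 0, s_{22} = 8, s_{23} = 16, s_{24} = 8, s_{25} = 8, s_{26} = 12.
The sequence repeats with period 24.
(1674 - 1) mod 24 = 17, so s_{1674} = s_{18} = 16.

16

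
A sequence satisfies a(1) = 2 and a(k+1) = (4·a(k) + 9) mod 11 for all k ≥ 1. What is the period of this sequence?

Computing terms: a(1) = 2; a(2) = 6; a(3) = 0; a(4) = 9; a(5) = 1; a(6) = 2.
Since a(6) = a(1) = 2, the sequence is periodic with period 5.

5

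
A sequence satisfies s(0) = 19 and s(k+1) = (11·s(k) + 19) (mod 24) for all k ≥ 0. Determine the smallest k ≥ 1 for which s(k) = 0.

3

We have s(0) = 19,  s(1) = 12,  s(2) = 7,  s(3) = 0,  s(4) = 19.
The sequence repeats with period 4.
The value 0 first appears (with k ≥ 1) at s(3).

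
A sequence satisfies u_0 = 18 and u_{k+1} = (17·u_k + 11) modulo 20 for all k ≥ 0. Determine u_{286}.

Computing terms: u_0 = 18; u_1 = 17; u_2 = 0; u_3 = 11; u_4 = 18.
The sequence repeats with period 4.
So u_{286} = u_{0 + ((286-0) mod 4)} = u_2 = 0.

0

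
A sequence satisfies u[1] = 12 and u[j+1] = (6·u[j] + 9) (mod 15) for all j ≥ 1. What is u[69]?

9

We have u[1] = 12; u[2] = 6; u[3] = 0; u[4] = 9; u[5] = 3; u[6] = 12.
Since u[6] = u[1] = 12, the sequence is periodic with period 5.
(69 - 1) mod 5 = 3, so u[69] = u[4] = 9.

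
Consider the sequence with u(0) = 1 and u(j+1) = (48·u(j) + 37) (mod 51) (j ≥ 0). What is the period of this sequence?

16

u(0) = 1; u(1) = 34; u(2) = 37; u(3) = 28; u(4) = 4; u(5) = 25; u(6) = 13; u(7) = 49; u(8) = 43; u(9) = 10; u(10) = 7; u(11) = 16; u(12) = 40; u(13) = 19; u(14) = 31; u(15) = 46; u(16) = 1.
The sequence repeats with period 16.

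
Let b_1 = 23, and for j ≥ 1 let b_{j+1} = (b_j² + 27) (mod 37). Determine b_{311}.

b_1 = 23,  b_2 = 1,  b_3 = 28,  b_4 = 34,  b_5 = 36,  b_6 = 28.
Since b_6 = b_3 = 28, the sequence is eventually periodic: after a pre-period of length 2 it cycles with period 3.
For j ≥ 3, b_j depends only on (j - 3) mod 3. (311 - 3) mod 3 = 2, so b_{311} = b_5 = 36.

36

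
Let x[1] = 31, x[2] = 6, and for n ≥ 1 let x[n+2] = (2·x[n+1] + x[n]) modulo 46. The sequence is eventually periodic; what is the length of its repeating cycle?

Computing terms: x[1] = 31,  x[2] = 6,  x[3] = 43,  x[4] = 0,  x[5] = 43,  x[6] = 40,  x[7] = 31,  x[8] = 10,  x[9] = 5,  x[10] = 20,  x[11] = 45,  x[12] = 18,  x[13] = 35,  x[14] = 42,  x[15] = 27,  x[16] = 4,  x[17] = 35,  x[18] = 28,  x[19] = 45,  x[20] = 26,  x[21] = 5,  x[22] = 36,  x[23] = 31,  x[24] = 6.
Since (x[23], x[24]) = (x[1], x[2]) = (31, 6) (two consecutive terms determine the rest), the sequence is periodic with period 22.

22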